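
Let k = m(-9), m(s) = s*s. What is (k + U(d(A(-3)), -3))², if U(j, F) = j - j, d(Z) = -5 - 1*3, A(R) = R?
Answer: 6561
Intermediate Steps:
m(s) = s²
k = 81 (k = (-9)² = 81)
d(Z) = -8 (d(Z) = -5 - 3 = -8)
U(j, F) = 0
(k + U(d(A(-3)), -3))² = (81 + 0)² = 81² = 6561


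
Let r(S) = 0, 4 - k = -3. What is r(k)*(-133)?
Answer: 0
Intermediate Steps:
k = 7 (k = 4 - 1*(-3) = 4 + 3 = 7)
r(k)*(-133) = 0*(-133) = 0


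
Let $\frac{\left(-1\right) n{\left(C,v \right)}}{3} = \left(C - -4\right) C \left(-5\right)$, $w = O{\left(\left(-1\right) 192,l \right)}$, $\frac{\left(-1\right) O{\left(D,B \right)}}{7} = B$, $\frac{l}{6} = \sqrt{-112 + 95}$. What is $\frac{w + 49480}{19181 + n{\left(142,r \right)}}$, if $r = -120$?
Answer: $\frac{49480}{330161} - \frac{42 i \sqrt{17}}{330161} \approx 0.14987 - 0.0005245 i$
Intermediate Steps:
$l = 6 i \sqrt{17}$ ($l = 6 \sqrt{-112 + 95} = 6 \sqrt{-17} = 6 i \sqrt{17} \approx 24.739 i$)
$O{\left(D,B \right)} = - 7 B$
$w = - 42 i \sqrt{17}$ ($w = - 7 \cdot 6 i \sqrt{17} = - 42 i \sqrt{17} \approx - 173.17 i$)
$n{\left(C,v \right)} = 15 C \left(4 + C\right)$ ($n{\left(C,v \right)} = - 3 \left(C - -4\right) C \left(-5\right) = - 3 \left(C + 4\right) C \left(-5\right) = - 3 \left(4 + C\right) C \left(-5\right) = - 3 C \left(4 + C\right) \left(-5\right) = - 3 \left(- 5 C \left(4 + C\right)\right) = 15 C \left(4 + C\right)$)
$\frac{w + 49480}{19181 + n{\left(142,r \right)}} = \frac{- 42 i \sqrt{17} + 49480}{19181 + 15 \cdot 142 \left(4 + 142\right)} = \frac{49480 - 42 i \sqrt{17}}{19181 + 15 \cdot 142 \cdot 146} = \frac{49480 - 42 i \sqrt{17}}{19181 + 310980} = \frac{49480 - 42 i \sqrt{17}}{330161} = \left(49480 - 42 i \sqrt{17}\right) \frac{1}{330161} = \frac{49480}{330161} - \frac{42 i \sqrt{17}}{330161}$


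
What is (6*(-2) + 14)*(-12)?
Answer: -24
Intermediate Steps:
(6*(-2) + 14)*(-12) = (-12 + 14)*(-12) = 2*(-12) = -24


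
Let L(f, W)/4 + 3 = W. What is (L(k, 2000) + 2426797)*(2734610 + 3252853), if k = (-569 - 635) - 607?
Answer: 14578185100455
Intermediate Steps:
k = -1811 (k = -1204 - 607 = -1811)
L(f, W) = -12 + 4*W
(L(k, 2000) + 2426797)*(2734610 + 3252853) = ((-12 + 4*2000) + 2426797)*(2734610 + 3252853) = ((-12 + 8000) + 2426797)*5987463 = (7988 + 2426797)*5987463 = 2434785*5987463 = 14578185100455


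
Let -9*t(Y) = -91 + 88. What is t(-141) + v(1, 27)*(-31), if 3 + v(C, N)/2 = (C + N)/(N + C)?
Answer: 373/3 ≈ 124.33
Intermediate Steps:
t(Y) = ⅓ (t(Y) = -(-91 + 88)/9 = -⅑*(-3) = ⅓)
v(C, N) = -4 (v(C, N) = -6 + 2*((C + N)/(N + C)) = -6 + 2*((C + N)/(C + N)) = -6 + 2*1 = -6 + 2 = -4)
t(-141) + v(1, 27)*(-31) = ⅓ - 4*(-31) = ⅓ + 124 = 373/3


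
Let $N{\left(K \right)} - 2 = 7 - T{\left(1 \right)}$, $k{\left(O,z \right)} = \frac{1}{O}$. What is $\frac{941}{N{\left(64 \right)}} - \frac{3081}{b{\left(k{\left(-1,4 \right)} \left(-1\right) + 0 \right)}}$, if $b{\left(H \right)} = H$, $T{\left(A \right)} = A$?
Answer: $- \frac{23707}{8} \approx -2963.4$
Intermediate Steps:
$N{\left(K \right)} = 8$ ($N{\left(K \right)} = 2 + \left(7 - 1\right) = 2 + 6 = 8$)
$\frac{941}{N{\left(64 \right)}} - \frac{3081}{b{\left(k{\left(-1,4 \right)} \left(-1\right) + 0 \right)}} = \frac{941}{8} - \frac{3081}{\frac{1}{-1} \left(-1\right) + 0} = 941 \cdot \frac{1}{8} - \frac{3081}{\left(-1\right) \left(-1\right) + 0} = \frac{941}{8} - \frac{3081}{1 + 0} = \frac{941}{8} - \frac{3081}{1} = \frac{941}{8} - 3081 = - \frac{23707}{8}$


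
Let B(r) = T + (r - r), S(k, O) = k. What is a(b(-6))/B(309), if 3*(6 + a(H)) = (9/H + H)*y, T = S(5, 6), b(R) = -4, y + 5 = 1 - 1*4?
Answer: 32/15 ≈ 2.1333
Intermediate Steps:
y = -8 (y = -5 + (1 - 1*4) = -5 + (1 - 4) = -5 - 3 = -8)
T = 5
B(r) = 5 (B(r) = 5 + (r - r) = 5 + 0 = 5)
a(H) = -6 - 24/H - 8*H/3 (a(H) = -6 + ((9/H + H)*(-8))/3 = -6 + ((H + 9/H)*(-8))/3 = -6 + (-72/H - 8*H)/3 = -6 + (-24/H - 8*H/3) = -6 - 24/H - 8*H/3)
a(b(-6))/B(309) = (-6 - 24/(-4) - 8/3*(-4))/5 = (-6 - 24*(-¼) + 32/3)*(⅕) = (-6 + 6 + 32/3)*(⅕) = (32/3)*(⅕) = 32/15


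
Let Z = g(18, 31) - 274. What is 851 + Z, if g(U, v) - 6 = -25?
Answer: 558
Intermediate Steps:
g(U, v) = -19 (g(U, v) = 6 - 25 = -19)
Z = -293 (Z = -19 - 274 = -293)
851 + Z = 851 - 293 = 558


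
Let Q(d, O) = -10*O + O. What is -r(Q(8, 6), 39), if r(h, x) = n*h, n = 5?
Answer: 270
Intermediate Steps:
Q(d, O) = -9*O
r(h, x) = 5*h
-r(Q(8, 6), 39) = -5*(-9*6) = -5*(-54) = -1*(-270) = 270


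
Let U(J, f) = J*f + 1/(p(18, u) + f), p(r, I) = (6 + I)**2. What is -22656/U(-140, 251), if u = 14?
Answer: 14749056/22876139 ≈ 0.64474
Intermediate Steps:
U(J, f) = 1/(400 + f) + J*f (U(J, f) = J*f + 1/((6 + 14)**2 + f) = J*f + 1/(20**2 + f) = J*f + 1/(400 + f) = 1/(400 + f) + J*f)
-22656/U(-140, 251) = -22656*(400 + 251)/(1 - 140*251**2 + 400*(-140)*251) = -22656*651/(1 - 140*63001 - 14056000) = -22656*651/(1 - 8820140 - 14056000) = -22656/((1/651)*(-22876139)) = -22656/(-22876139/651) = -22656*(-651/22876139) = 14749056/22876139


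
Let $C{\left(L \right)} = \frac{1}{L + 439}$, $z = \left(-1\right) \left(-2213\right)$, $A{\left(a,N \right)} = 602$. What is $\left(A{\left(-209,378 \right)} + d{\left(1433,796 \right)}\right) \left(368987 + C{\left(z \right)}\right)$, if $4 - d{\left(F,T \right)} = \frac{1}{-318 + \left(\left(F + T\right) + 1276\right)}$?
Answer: $\frac{1889900972456525}{8451924} \approx 2.2361 \cdot 10^{8}$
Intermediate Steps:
$z = 2213$
$C{\left(L \right)} = \frac{1}{439 + L}$
$d{\left(F,T \right)} = 4 - \frac{1}{958 + F + T}$ ($d{\left(F,T \right)} = 4 - \frac{1}{-318 + \left(\left(F + T\right) + 1276\right)} = 4 - \frac{1}{-318 + \left(1276 + F + T\right)} = 4 - \frac{1}{958 + F + T}$)
$\left(A{\left(-209,378 \right)} + d{\left(1433,796 \right)}\right) \left(368987 + C{\left(z \right)}\right) = \left(602 + \frac{3831 + 4 \cdot 1433 + 4 \cdot 796}{958 + 1433 + 796}\right) \left(368987 + \frac{1}{439 + 2213}\right) = \left(602 + \frac{3831 + 5732 + 3184}{3187}\right) \left(368987 + \frac{1}{2652}\right) = \left(602 + \frac{1}{3187} \cdot 12747\right) \left(368987 + \frac{1}{2652}\right) = \left(602 + \frac{12747}{3187}\right) \frac{978553525}{2652} = \frac{1931321}{3187} \cdot \frac{978553525}{2652} = \frac{1889900972456525}{8451924}$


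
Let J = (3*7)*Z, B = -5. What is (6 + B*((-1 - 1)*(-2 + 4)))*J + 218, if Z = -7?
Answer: -3604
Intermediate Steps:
J = -147 (J = (3*7)*(-7) = 21*(-7) = -147)
(6 + B*((-1 - 1)*(-2 + 4)))*J + 218 = (6 - 5*(-1 - 1)*(-2 + 4))*(-147) + 218 = (6 - (-10)*2)*(-147) + 218 = (6 - 5*(-4))*(-147) + 218 = (6 + 20)*(-147) + 218 = 26*(-147) + 218 = -3822 + 218 = -3604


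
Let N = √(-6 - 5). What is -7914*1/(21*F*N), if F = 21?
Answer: 2638*I*√11/1617 ≈ 5.4108*I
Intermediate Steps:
N = I*√11 (N = √(-11) = I*√11 ≈ 3.3166*I)
-7914*1/(21*F*N) = -7914*(-I*√11/4851) = -(-2638)*I*√11/1617 = 2638*I*√11/1617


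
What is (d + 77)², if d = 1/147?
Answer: 128142400/21609 ≈ 5930.0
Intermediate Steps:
d = 1/147 ≈ 0.0068027
(d + 77)² = (1/147 + 77)² = (11320/147)² = 128142400/21609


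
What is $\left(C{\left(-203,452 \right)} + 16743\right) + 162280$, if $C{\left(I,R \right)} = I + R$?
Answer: $179272$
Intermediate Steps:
$\left(C{\left(-203,452 \right)} + 16743\right) + 162280 = \left(\left(-203 + 452\right) + 16743\right) + 162280 = \left(249 + 16743\right) + 162280 = 16992 + 162280 = 179272$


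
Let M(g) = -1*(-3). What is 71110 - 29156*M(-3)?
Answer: -16358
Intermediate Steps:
M(g) = 3
71110 - 29156*M(-3) = 71110 - 29156*3 = 71110 - 87468 = -16358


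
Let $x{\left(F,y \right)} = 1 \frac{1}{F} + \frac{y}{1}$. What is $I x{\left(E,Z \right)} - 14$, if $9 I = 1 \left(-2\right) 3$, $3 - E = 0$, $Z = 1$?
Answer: $- \frac{134}{9} \approx -14.889$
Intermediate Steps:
$E = 3$ ($E = 3 - 0 = 3 + 0 = 3$)
$x{\left(F,y \right)} = y + \frac{1}{F}$ ($x{\left(F,y \right)} = \frac{1}{F} + y 1 = \frac{1}{F} + y = y + \frac{1}{F}$)
$I = - \frac{2}{3}$ ($I = \frac{1 \left(-2\right) 3}{9} = \frac{\left(-2\right) 3}{9} = \frac{1}{9} \left(-6\right) = - \frac{2}{3} \approx -0.66667$)
$I x{\left(E,Z \right)} - 14 = - \frac{2 \left(1 + \frac{1}{3}\right)}{3} - 14 = \left(- \frac{2}{3}\right) \frac{4}{3} - 14 = - \frac{8}{9} - 14 = - \frac{134}{9}$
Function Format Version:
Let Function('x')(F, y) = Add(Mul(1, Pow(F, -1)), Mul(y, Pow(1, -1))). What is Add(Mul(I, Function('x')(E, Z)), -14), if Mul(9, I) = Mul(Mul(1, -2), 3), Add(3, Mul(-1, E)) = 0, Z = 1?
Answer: Rational(-134, 9) ≈ -14.889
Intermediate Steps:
E = 3 (E = Add(3, Mul(-1, 0)) = Add(3, 0) = 3)
Function('x')(F, y) = Add(y, Pow(F, -1)) (Function('x')(F, y) = Add(Pow(F, -1), Mul(y, 1)) = Add(Pow(F, -1), y) = Add(y, Pow(F, -1)))
I = Rational(-2, 3) (I = Mul(Rational(1, 9), Mul(Mul(1, -2), 3)) = Mul(Rational(1, 9), Mul(-2, 3)) = Mul(Rational(1, 9), -6) = Rational(-2, 3) ≈ -0.66667)
Add(Mul(I, Function('x')(E, Z)), -14) = Add(Mul(Rational(-2, 3), Add(1, Pow(3, -1))), -14) = Add(Mul(Rational(-2, 3), Add(1, Rational(1, 3))), -14) = Add(Mul(Rational(-2, 3), Rational(4, 3)), -14) = Add(Rational(-8, 9), -14) = Rational(-134, 9)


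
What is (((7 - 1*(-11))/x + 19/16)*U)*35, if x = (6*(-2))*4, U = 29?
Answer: 13195/16 ≈ 824.69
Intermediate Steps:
x = -48 (x = -12*4 = -48)
(((7 - 1*(-11))/x + 19/16)*U)*35 = (((7 - 1*(-11))/(-48) + 19/16)*29)*35 = (((7 + 11)*(-1/48) + 19*(1/16))*29)*35 = ((18*(-1/48) + 19/16)*29)*35 = ((-3/8 + 19/16)*29)*35 = ((13/16)*29)*35 = (377/16)*35 = 13195/16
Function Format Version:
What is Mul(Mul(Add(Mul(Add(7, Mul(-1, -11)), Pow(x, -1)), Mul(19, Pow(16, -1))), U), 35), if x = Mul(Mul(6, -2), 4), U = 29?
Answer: Rational(13195, 16) ≈ 824.69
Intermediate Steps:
x = -48 (x = Mul(-12, 4) = -48)
Mul(Mul(Add(Mul(Add(7, Mul(-1, -11)), Pow(x, -1)), Mul(19, Pow(16, -1))), U), 35) = Mul(Mul(Add(Mul(Add(7, Mul(-1, -11)), Pow(-48, -1)), Mul(19, Pow(16, -1))), 29), 35) = Mul(Mul(Add(Mul(Add(7, 11), Rational(-1, 48)), Mul(19, Rational(1, 16))), 29), 35) = Mul(Mul(Add(Mul(18, Rational(-1, 48)), Rational(19, 16)), 29), 35) = Mul(Mul(Add(Rational(-3, 8), Rational(19, 16)), 29), 35) = Mul(Mul(Rational(13, 16), 29), 35) = Mul(Rational(377, 16), 35) = Rational(13195, 16)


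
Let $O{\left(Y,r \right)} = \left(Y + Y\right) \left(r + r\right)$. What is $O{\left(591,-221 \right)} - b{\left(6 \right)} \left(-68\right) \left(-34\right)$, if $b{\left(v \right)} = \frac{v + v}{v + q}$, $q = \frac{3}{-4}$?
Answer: $- \frac{3694100}{7} \approx -5.2773 \cdot 10^{5}$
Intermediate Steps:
$q = - \frac{3}{4}$ ($q = 3 \left(- \frac{1}{4}\right) = - \frac{3}{4} \approx -0.75$)
$b{\left(v \right)} = \frac{2 v}{- \frac{3}{4} + v}$ ($b{\left(v \right)} = \frac{v + v}{v - \frac{3}{4}} = \frac{2 v}{- \frac{3}{4} + v}$)
$O{\left(Y,r \right)} = 4 Y r$ ($O{\left(Y,r \right)} = 2 Y 2 r = 4 Y r$)
$O{\left(591,-221 \right)} - b{\left(6 \right)} \left(-68\right) \left(-34\right) = 4 \cdot 591 \left(-221\right) - 8 \cdot 6 \frac{1}{-3 + 4 \cdot 6} \left(-68\right) \left(-34\right) = -522444 - 8 \cdot 6 \frac{1}{-3 + 24} \left(-68\right) \left(-34\right) = -522444 - 8 \cdot 6 \cdot \frac{1}{21} \left(-68\right) \left(-34\right) = -522444 - \frac{16}{7} \left(-68\right) \left(-34\right) = -522444 - \left(- \frac{1088}{7}\right) \left(-34\right) = -522444 - \frac{36992}{7} = - \frac{3694100}{7}$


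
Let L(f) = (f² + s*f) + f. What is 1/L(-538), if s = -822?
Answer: 1/731142 ≈ 1.3677e-6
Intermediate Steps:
L(f) = f² - 821*f (L(f) = (f² - 822*f) + f = f² - 821*f)
1/L(-538) = 1/(-538*(-821 - 538)) = 1/(-538*(-1359)) = 1/731142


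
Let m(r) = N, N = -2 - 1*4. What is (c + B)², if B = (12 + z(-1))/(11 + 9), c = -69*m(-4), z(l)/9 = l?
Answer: 68608089/400 ≈ 1.7152e+5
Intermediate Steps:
N = -6 (N = -2 - 4 = -6)
m(r) = -6
z(l) = 9*l
c = 414 (c = -69*(-6) = 414)
B = 3/20 (B = (12 + 9*(-1))/(11 + 9) = (12 - 9)/20 = 3*(1/20) = 3/20 ≈ 0.15000)
(c + B)² = (414 + 3/20)² = (8283/20)² = 68608089/400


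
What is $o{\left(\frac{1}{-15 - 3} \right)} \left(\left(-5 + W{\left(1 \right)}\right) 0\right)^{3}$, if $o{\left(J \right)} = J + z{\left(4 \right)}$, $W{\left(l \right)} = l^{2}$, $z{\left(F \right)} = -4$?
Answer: $0$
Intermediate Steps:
$o{\left(J \right)} = -4 + J$ ($o{\left(J \right)} = J - 4 = -4 + J$)
$o{\left(\frac{1}{-15 - 3} \right)} \left(\left(-5 + W{\left(1 \right)}\right) 0\right)^{3} = \left(-4 + \frac{1}{-15 - 3}\right) \left(\left(-5 + 1^{2}\right) 0\right)^{3} = \left(-4 + \frac{1}{-18}\right) \left(\left(-5 + 1\right) 0\right)^{3} = \left(-4 - \frac{1}{18}\right) \left(\left(-4\right) 0\right)^{3} = - \frac{73 \cdot 0^{3}}{18} = \left(- \frac{73}{18}\right) 0 = 0$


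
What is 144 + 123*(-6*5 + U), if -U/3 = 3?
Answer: -4653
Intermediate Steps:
U = -9 (U = -3*3 = -9)
144 + 123*(-6*5 + U) = 144 + 123*(-6*5 - 9) = 144 + 123*(-30 - 9) = 144 + 123*(-39) = 144 - 4797 = -4653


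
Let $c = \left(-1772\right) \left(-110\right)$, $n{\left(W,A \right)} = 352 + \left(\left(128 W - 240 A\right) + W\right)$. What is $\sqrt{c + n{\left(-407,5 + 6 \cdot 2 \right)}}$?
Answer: $\sqrt{138689} \approx 372.41$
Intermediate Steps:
$n{\left(W,A \right)} = 352 - 240 A + 129 W$ ($n{\left(W,A \right)} = 352 + \left(\left(- 240 A + 128 W\right) + W\right) = 352 - \left(- 129 W + 240 A\right) = 352 - 240 A + 129 W$)
$c = 194920$
$\sqrt{c + n{\left(-407,5 + 6 \cdot 2 \right)}} = \sqrt{194920 + \left(352 - 240 \left(5 + 6 \cdot 2\right) + 129 \left(-407\right)\right)} = \sqrt{194920 - \left(52151 + 240 \left(5 + 12\right)\right)} = \sqrt{194920 - 56231} = \sqrt{138689}$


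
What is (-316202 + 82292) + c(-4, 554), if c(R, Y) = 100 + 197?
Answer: -233613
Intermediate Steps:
c(R, Y) = 297
(-316202 + 82292) + c(-4, 554) = (-316202 + 82292) + 297 = -233910 + 297 = -233613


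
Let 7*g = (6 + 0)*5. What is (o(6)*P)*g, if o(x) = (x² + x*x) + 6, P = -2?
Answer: -4680/7 ≈ -668.57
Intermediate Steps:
g = 30/7 (g = ((6 + 0)*5)/7 = (6*5)/7 = (⅐)*30 = 30/7 ≈ 4.2857)
o(x) = 6 + 2*x² (o(x) = (x² + x²) + 6 = 2*x² + 6 = 6 + 2*x²)
(o(6)*P)*g = ((6 + 2*6²)*(-2))*(30/7) = ((6 + 2*36)*(-2))*(30/7) = ((6 + 72)*(-2))*(30/7) = (78*(-2))*(30/7) = -156*30/7 = -4680/7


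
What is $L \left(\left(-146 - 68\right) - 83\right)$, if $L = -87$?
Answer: $25839$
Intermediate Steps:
$L \left(\left(-146 - 68\right) - 83\right) = - 87 \left(\left(-146 - 68\right) - 83\right) = - 87 \left(-214 - 83\right) = \left(-87\right) \left(-297\right) = 25839$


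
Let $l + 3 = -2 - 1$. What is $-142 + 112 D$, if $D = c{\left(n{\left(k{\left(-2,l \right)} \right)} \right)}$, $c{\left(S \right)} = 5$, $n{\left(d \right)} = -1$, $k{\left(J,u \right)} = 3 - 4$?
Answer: $418$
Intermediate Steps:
$l = -6$ ($l = -3 - 3 = -6$)
$k{\left(J,u \right)} = -1$ ($k{\left(J,u \right)} = 3 - 4 = -1$)
$D = 5$
$-142 + 112 D = -142 + 112 \cdot 5 = -142 + 560 = 418$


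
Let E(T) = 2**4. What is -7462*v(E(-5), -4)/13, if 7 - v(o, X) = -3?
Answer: -5740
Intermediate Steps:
E(T) = 16
v(o, X) = 10 (v(o, X) = 7 - 1*(-3) = 7 + 3 = 10)
-7462*v(E(-5), -4)/13 = -74620/13 = -7462*10/13 = -5740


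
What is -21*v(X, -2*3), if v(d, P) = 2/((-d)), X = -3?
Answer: -14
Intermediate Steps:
v(d, P) = -2/d (v(d, P) = 2*(-1/d) = -2/d)
-21*v(X, -2*3) = -(-42)/(-3) = -(-42)*(-1)/3 = -21*⅔ = -14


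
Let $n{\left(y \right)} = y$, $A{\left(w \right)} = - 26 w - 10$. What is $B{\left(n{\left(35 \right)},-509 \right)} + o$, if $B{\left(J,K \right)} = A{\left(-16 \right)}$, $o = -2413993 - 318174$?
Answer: $-2731761$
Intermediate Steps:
$A{\left(w \right)} = -10 - 26 w$
$o = -2732167$ ($o = -2413993 - 318174 = -2732167$)
$B{\left(J,K \right)} = 406$ ($B{\left(J,K \right)} = -10 - -416 = -10 + 416 = 406$)
$B{\left(n{\left(35 \right)},-509 \right)} + o = 406 - 2732167 = -2731761$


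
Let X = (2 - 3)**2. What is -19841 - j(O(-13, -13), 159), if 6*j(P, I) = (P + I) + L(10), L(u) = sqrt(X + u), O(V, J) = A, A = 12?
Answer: -39739/2 - sqrt(11)/6 ≈ -19870.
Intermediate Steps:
X = 1 (X = (-1)**2 = 1)
O(V, J) = 12
L(u) = sqrt(1 + u)
j(P, I) = I/6 + P/6 + sqrt(11)/6 (j(P, I) = ((P + I) + sqrt(1 + 10))/6 = ((I + P) + sqrt(11))/6 = (I + P + sqrt(11))/6 = I/6 + P/6 + sqrt(11)/6)
-19841 - j(O(-13, -13), 159) = -19841 - ((1/6)*159 + (1/6)*12 + sqrt(11)/6) = -19841 - (53/2 + 2 + sqrt(11)/6) = -19841 - (57/2 + sqrt(11)/6) = -19841 + (-57/2 - sqrt(11)/6) = -39739/2 - sqrt(11)/6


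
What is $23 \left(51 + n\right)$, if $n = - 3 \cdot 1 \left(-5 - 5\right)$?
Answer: $1863$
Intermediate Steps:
$n = 30$ ($n = - 3 \cdot 1 \left(-10\right) = \left(-3\right) \left(-10\right) = 30$)
$23 \left(51 + n\right) = 23 \left(51 + 30\right) = 23 \cdot 81 = 1863$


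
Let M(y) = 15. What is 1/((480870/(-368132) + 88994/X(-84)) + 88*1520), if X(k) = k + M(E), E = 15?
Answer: 12700554/1682428743421 ≈ 7.5489e-6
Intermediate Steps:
X(k) = 15 + k (X(k) = k + 15 = 15 + k)
1/((480870/(-368132) + 88994/X(-84)) + 88*1520) = 1/((480870/(-368132) + 88994/(15 - 84)) + 88*1520) = 1/((480870*(-1/368132) + 88994/(-69)) + 133760) = 1/((-240435/184066 + 88994*(-1/69)) + 133760) = 1/((-240435/184066 - 88994/69) + 133760) = 1/(-16397359619/12700554 + 133760) = 1/(1682428743421/12700554) = 12700554/1682428743421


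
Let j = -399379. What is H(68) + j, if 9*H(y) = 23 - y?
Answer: -399384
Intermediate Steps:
H(y) = 23/9 - y/9 (H(y) = (23 - y)/9 = 23/9 - y/9)
H(68) + j = (23/9 - 1/9*68) - 399379 = (23/9 - 68/9) - 399379 = -5 - 399379 = -399384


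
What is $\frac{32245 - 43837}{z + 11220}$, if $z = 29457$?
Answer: $- \frac{552}{1937} \approx -0.28498$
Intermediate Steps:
$\frac{32245 - 43837}{z + 11220} = \frac{32245 - 43837}{29457 + 11220} = - \frac{11592}{40677} = \left(-11592\right) \frac{1}{40677} = - \frac{552}{1937}$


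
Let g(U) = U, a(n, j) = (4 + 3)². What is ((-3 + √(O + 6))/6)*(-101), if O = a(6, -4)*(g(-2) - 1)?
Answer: 101/2 - 101*I*√141/6 ≈ 50.5 - 199.88*I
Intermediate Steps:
a(n, j) = 49 (a(n, j) = 7² = 49)
O = -147 (O = 49*(-2 - 1) = 49*(-3) = -147)
((-3 + √(O + 6))/6)*(-101) = ((-3 + √(-147 + 6))/6)*(-101) = ((-3 + √(-141))/6)*(-101) = ((-3 + I*√141)/6)*(-101) = (-½ + I*√141/6)*(-101) = 101/2 - 101*I*√141/6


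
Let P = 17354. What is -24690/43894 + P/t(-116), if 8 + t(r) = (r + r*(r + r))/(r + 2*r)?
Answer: -22465739/109735 ≈ -204.73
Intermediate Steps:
t(r) = -8 + (r + 2*r**2)/(3*r) (t(r) = -8 + (r + r*(r + r))/(r + 2*r) = -8 + (r + r*(2*r))/((3*r)) = -8 + (r + 2*r**2)*(1/(3*r)) = -8 + (r + 2*r**2)/(3*r))
-24690/43894 + P/t(-116) = -24690/43894 + 17354/(-23/3 + (2/3)*(-116)) = -24690*1/43894 + 17354/(-23/3 - 232/3) = -12345/21947 + 17354/(-85) = -12345/21947 + 17354*(-1/85) = -12345/21947 - 17354/85 = -22465739/109735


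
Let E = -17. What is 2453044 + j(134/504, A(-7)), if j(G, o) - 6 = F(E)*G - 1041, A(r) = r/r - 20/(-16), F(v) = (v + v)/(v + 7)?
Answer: 3089532479/1260 ≈ 2.4520e+6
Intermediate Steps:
F(v) = 2*v/(7 + v) (F(v) = (2*v)/(7 + v) = 2*v/(7 + v))
A(r) = 9/4 (A(r) = 1 - 20*(-1/16) = 1 + 5/4 = 9/4)
j(G, o) = -1035 + 17*G/5 (j(G, o) = 6 + ((2*(-17)/(7 - 17))*G - 1041) = 6 + ((2*(-17)/(-10))*G - 1041) = 6 + ((2*(-17)*(-⅒))*G - 1041) = 6 + (17*G/5 - 1041) = 6 + (-1041 + 17*G/5) = -1035 + 17*G/5)
2453044 + j(134/504, A(-7)) = 2453044 + (-1035 + 17*(134/504)/5) = 2453044 + (-1035 + 17*(134*(1/504))/5) = 2453044 + (-1035 + (17/5)*(67/252)) = 2453044 + (-1035 + 1139/1260) = 2453044 - 1302961/1260 = 3089532479/1260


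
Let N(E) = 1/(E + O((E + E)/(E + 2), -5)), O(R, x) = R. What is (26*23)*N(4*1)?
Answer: 897/8 ≈ 112.13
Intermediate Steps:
N(E) = 1/(E + 2*E/(2 + E)) (N(E) = 1/(E + (E + E)/(E + 2)) = 1/(E + (2*E)/(2 + E)) = 1/(E + 2*E/(2 + E)))
(26*23)*N(4*1) = (26*23)*((2 + 4*1)/(((4*1))*(4 + 4*1))) = 598*((2 + 4)/(4*(4 + 4))) = 598*((¼)*6/8) = 598*((¼)*(⅛)*6) = 598*(3/16) = 897/8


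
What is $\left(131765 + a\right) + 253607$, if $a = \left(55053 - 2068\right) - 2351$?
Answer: $436006$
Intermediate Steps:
$a = 50634$ ($a = 52985 - 2351 = 50634$)
$\left(131765 + a\right) + 253607 = \left(131765 + 50634\right) + 253607 = 182399 + 253607 = 436006$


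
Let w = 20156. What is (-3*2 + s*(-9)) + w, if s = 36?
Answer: 19826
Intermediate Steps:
(-3*2 + s*(-9)) + w = (-3*2 + 36*(-9)) + 20156 = (-6 - 324) + 20156 = -330 + 20156 = 19826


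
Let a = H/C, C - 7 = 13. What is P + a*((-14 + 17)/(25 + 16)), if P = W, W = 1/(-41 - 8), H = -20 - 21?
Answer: -167/980 ≈ -0.17041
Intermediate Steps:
C = 20 (C = 7 + 13 = 20)
H = -41
W = -1/49 (W = 1/(-49) = -1/49 ≈ -0.020408)
P = -1/49 ≈ -0.020408
a = -41/20 ≈ -2.0500
P + a*((-14 + 17)/(25 + 16)) = -1/49 - 41*(-14 + 17)/(20*(25 + 16)) = -1/49 - 123/(20*41) = -1/49 - 41/20*3/41 = -1/49 - 3/20 = -167/980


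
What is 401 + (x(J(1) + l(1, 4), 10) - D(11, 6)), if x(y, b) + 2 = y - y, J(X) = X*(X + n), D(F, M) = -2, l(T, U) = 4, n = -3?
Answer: 401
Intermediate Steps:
J(X) = X*(-3 + X) (J(X) = X*(X - 3) = X*(-3 + X))
x(y, b) = -2 (x(y, b) = -2 + (y - y) = -2 + 0 = -2)
401 + (x(J(1) + l(1, 4), 10) - D(11, 6)) = 401 + (-2 - 1*(-2)) = 401 + (-2 + 2) = 401 + 0 = 401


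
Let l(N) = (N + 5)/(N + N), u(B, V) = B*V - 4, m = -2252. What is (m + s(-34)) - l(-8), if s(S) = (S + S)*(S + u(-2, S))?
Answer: -68675/16 ≈ -4292.2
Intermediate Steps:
u(B, V) = -4 + B*V
l(N) = (5 + N)/(2*N) (l(N) = (5 + N)/((2*N)) = (5 + N)*(1/(2*N)) = (5 + N)/(2*N))
s(S) = 2*S*(-4 - S) (s(S) = (S + S)*(S + (-4 - 2*S)) = (2*S)*(-4 - S) = 2*S*(-4 - S))
(m + s(-34)) - l(-8) = (-2252 + 2*(-34)*(-4 - 1*(-34))) - (5 - 8)/(2*(-8)) = (-2252 + 2*(-34)*(-4 + 34)) - (-1)*(-3)/(2*8) = (-2252 + 2*(-34)*30) - 1*3/16 = (-2252 - 2040) - 3/16 = -4292 - 3/16 = -68675/16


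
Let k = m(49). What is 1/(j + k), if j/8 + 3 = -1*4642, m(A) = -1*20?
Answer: -1/37180 ≈ -2.6896e-5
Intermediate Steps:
m(A) = -20
k = -20
j = -37160 (j = -24 + 8*(-1*4642) = -24 + 8*(-4642) = -24 - 37136 = -37160)
1/(j + k) = 1/(-37160 - 20) = 1/(-37180) = -1/37180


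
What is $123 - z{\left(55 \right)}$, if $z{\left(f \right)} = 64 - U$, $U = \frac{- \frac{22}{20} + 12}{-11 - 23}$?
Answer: $\frac{19951}{340} \approx 58.679$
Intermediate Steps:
$U = - \frac{109}{340}$ ($U = \frac{\left(-22\right) \frac{1}{20} + 12}{-34} = \left(- \frac{11}{10} + 12\right) \left(- \frac{1}{34}\right) = \frac{109}{10} \left(- \frac{1}{34}\right) = - \frac{109}{340} \approx -0.32059$)
$z{\left(f \right)} = \frac{21869}{340}$ ($z{\left(f \right)} = 64 - - \frac{109}{340} = 64 + \frac{109}{340} = \frac{21869}{340}$)
$123 - z{\left(55 \right)} = 123 - \frac{21869}{340} = \frac{19951}{340}$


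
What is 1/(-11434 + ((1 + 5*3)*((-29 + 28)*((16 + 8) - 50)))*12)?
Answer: -1/6442 ≈ -0.00015523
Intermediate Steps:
1/(-11434 + ((1 + 5*3)*((-29 + 28)*((16 + 8) - 50)))*12) = 1/(-11434 + ((1 + 15)*(-(24 - 50)))*12) = 1/(-11434 + (16*(-1*(-26)))*12) = 1/(-11434 + (16*26)*12) = 1/(-11434 + 416*12) = 1/(-11434 + 4992) = 1/(-6442) = -1/6442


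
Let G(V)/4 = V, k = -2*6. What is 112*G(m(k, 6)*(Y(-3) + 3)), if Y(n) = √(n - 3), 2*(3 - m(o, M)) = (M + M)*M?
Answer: -44352 - 14784*I*√6 ≈ -44352.0 - 36213.0*I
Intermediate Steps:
k = -12
m(o, M) = 3 - M² (m(o, M) = 3 - (M + M)*M/2 = 3 - 2*M*M/2 = 3 - M²)
Y(n) = √(-3 + n)
G(V) = 4*V
112*G(m(k, 6)*(Y(-3) + 3)) = 112*(4*((3 - 1*6²)*(√(-3 - 3) + 3))) = 112*(4*((3 - 1*36)*(√(-6) + 3))) = 112*(4*((3 - 36)*(I*√6 + 3))) = 112*(4*(-33*(3 + I*√6))) = 112*(4*(-99 - 33*I*√6)) = 112*(-396 - 132*I*√6) = -44352 - 14784*I*√6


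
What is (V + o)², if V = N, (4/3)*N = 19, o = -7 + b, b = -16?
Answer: 1225/16 ≈ 76.563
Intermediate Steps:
o = -23 (o = -7 - 16 = -23)
N = 57/4 (N = (¾)*19 = 57/4 ≈ 14.250)
V = 57/4 ≈ 14.250
(V + o)² = (57/4 - 23)² = (-35/4)² = 1225/16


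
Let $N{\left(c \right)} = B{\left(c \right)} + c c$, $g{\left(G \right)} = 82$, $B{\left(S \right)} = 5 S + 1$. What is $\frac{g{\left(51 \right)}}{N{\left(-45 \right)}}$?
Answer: $\frac{82}{1801} \approx 0.04553$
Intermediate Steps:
$B{\left(S \right)} = 1 + 5 S$
$N{\left(c \right)} = 1 + c^{2} + 5 c$ ($N{\left(c \right)} = \left(1 + 5 c\right) + c c = \left(1 + 5 c\right) + c^{2} = 1 + c^{2} + 5 c$)
$\frac{g{\left(51 \right)}}{N{\left(-45 \right)}} = \frac{82}{1 + \left(-45\right)^{2} + 5 \left(-45\right)} = \frac{82}{1 + 2025 - 225} = \frac{82}{1801}$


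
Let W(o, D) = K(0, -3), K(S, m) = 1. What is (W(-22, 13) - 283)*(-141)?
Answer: 39762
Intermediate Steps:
W(o, D) = 1
(W(-22, 13) - 283)*(-141) = (1 - 283)*(-141) = -282*(-141) = 39762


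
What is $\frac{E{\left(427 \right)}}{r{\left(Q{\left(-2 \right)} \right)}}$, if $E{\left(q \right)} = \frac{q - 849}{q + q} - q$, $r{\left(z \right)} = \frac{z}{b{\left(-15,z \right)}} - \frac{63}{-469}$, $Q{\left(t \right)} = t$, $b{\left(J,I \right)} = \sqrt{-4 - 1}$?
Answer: $- \frac{550358100}{7840147} + \frac{1638844120 i \sqrt{5}}{7840147} \approx -70.197 + 467.41 i$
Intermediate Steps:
$b{\left(J,I \right)} = i \sqrt{5}$ ($b{\left(J,I \right)} = \sqrt{-5} = i \sqrt{5}$)
$r{\left(z \right)} = \frac{9}{67} - \frac{i z \sqrt{5}}{5}$ ($r{\left(z \right)} = \frac{z}{i \sqrt{5}} - \frac{63}{-469} = z \left(- \frac{i \sqrt{5}}{5}\right) - - \frac{9}{67} = - \frac{i z \sqrt{5}}{5} + \frac{9}{67} = \frac{9}{67} - \frac{i z \sqrt{5}}{5}$)
$E{\left(q \right)} = - q + \frac{-849 + q}{2 q}$ ($E{\left(q \right)} = \frac{-849 + q}{2 q} - q = - q + \frac{-849 + q}{2 q}$)
$\frac{E{\left(427 \right)}}{r{\left(Q{\left(-2 \right)} \right)}} = \frac{\frac{1}{2} - 427 - \frac{849}{2 \cdot 427}}{\frac{9}{67} - \frac{1}{5} i \left(-2\right) \sqrt{5}} = \frac{\frac{1}{2} - 427 - \frac{849}{854}}{\frac{9}{67} + \frac{2 i \sqrt{5}}{5}} = - \frac{182540}{427 \left(\frac{9}{67} + \frac{2 i \sqrt{5}}{5}\right)}$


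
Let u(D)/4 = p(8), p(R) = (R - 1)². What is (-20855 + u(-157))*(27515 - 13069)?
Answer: -298439914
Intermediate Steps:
p(R) = (-1 + R)²
u(D) = 196 (u(D) = 4*(-1 + 8)² = 4*7² = 4*49 = 196)
(-20855 + u(-157))*(27515 - 13069) = (-20855 + 196)*(27515 - 13069) = -20659*14446 = -298439914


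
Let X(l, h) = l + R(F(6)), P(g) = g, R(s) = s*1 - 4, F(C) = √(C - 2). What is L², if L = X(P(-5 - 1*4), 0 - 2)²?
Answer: 14641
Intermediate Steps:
F(C) = √(-2 + C)
R(s) = -4 + s (R(s) = s - 4 = -4 + s)
X(l, h) = -2 + l (X(l, h) = l + (-4 + √(-2 + 6)) = l + (-4 + √4) = l + (-4 + 2) = l - 2 = -2 + l)
L = 121 (L = (-2 + (-5 - 1*4))² = (-2 + (-5 - 4))² = (-2 - 9)² = (-11)² = 121)
L² = 121² = 14641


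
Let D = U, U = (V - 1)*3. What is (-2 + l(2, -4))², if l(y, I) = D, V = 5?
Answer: 100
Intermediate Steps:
U = 12 (U = (5 - 1)*3 = 4*3 = 12)
D = 12
l(y, I) = 12
(-2 + l(2, -4))² = (-2 + 12)² = 10² = 100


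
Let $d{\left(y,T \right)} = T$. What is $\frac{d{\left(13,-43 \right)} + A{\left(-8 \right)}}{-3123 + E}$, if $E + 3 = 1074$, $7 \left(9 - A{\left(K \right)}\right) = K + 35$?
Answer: $\frac{265}{14364} \approx 0.018449$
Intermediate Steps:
$A{\left(K \right)} = 4 - \frac{K}{7}$ ($A{\left(K \right)} = 9 - \frac{K + 35}{7} = 9 - \frac{35 + K}{7} = 9 - \left(5 + \frac{K}{7}\right) = 4 - \frac{K}{7}$)
$E = 1071$ ($E = -3 + 1074 = 1071$)
$\frac{d{\left(13,-43 \right)} + A{\left(-8 \right)}}{-3123 + E} = \frac{-43 + \left(4 - - \frac{8}{7}\right)}{-3123 + 1071} = \frac{-43 + \left(4 + \frac{8}{7}\right)}{-2052} = \left(-43 + \frac{36}{7}\right) \left(- \frac{1}{2052}\right) = \left(- \frac{265}{7}\right) \left(- \frac{1}{2052}\right) = \frac{265}{14364}$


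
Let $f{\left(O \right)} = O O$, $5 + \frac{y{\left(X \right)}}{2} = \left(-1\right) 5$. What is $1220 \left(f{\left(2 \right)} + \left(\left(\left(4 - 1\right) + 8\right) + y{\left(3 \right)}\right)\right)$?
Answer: $-6100$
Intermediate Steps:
$y{\left(X \right)} = -20$ ($y{\left(X \right)} = -10 + 2 \left(\left(-1\right) 5\right) = -10 + 2 \left(-5\right) = -10 - 10 = -20$)
$f{\left(O \right)} = O^{2}$
$1220 \left(f{\left(2 \right)} + \left(\left(\left(4 - 1\right) + 8\right) + y{\left(3 \right)}\right)\right) = 1220 \left(2^{2} + \left(\left(\left(4 - 1\right) + 8\right) - 20\right)\right) = 1220 \left(4 + \left(\left(\left(4 - 1\right) + 8\right) - 20\right)\right) = 1220 \left(4 + \left(\left(3 + 8\right) - 20\right)\right) = 1220 \left(4 + \left(11 - 20\right)\right) = 1220 \left(4 - 9\right) = 1220 \left(-5\right) = -6100$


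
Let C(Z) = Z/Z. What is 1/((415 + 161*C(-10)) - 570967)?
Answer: -1/570391 ≈ -1.7532e-6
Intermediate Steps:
C(Z) = 1
1/((415 + 161*C(-10)) - 570967) = 1/((415 + 161*1) - 570967) = 1/((415 + 161) - 570967) = 1/(576 - 570967) = 1/(-570391) = -1/570391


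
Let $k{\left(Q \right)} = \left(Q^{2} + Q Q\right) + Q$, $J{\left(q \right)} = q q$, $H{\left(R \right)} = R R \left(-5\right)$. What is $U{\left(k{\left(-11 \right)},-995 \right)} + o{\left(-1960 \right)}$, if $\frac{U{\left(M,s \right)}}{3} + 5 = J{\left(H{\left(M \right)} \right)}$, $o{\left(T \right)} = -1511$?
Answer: $213554722549$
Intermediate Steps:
$H{\left(R \right)} = - 5 R^{2}$ ($H{\left(R \right)} = R^{2} \left(-5\right) = - 5 R^{2}$)
$J{\left(q \right)} = q^{2}$
$k{\left(Q \right)} = Q + 2 Q^{2}$ ($k{\left(Q \right)} = \left(Q^{2} + Q^{2}\right) + Q = 2 Q^{2} + Q = Q + 2 Q^{2}$)
$U{\left(M,s \right)} = -15 + 75 M^{4}$ ($U{\left(M,s \right)} = -15 + 3 \left(- 5 M^{2}\right)^{2} = -15 + 3 \cdot 25 M^{4} = -15 + 75 M^{4}$)
$U{\left(k{\left(-11 \right)},-995 \right)} + o{\left(-1960 \right)} = \left(-15 + 75 \left(- 11 \left(1 + 2 \left(-11\right)\right)\right)^{4}\right) - 1511 = \left(-15 + 75 \left(- 11 \left(1 - 22\right)\right)^{4}\right) - 1511 = \left(-15 + 75 \left(\left(-11\right) \left(-21\right)\right)^{4}\right) - 1511 = \left(-15 + 75 \cdot 231^{4}\right) - 1511 = \left(-15 + 75 \cdot 2847396321\right) - 1511 = \left(-15 + 213554724075\right) - 1511 = 213554724060 - 1511 = 213554722549$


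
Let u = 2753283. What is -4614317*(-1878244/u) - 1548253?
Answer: 4404034554749/2753283 ≈ 1.5996e+6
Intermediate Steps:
-4614317*(-1878244/u) - 1548253 = -4614317/(2753283/(-1878244)) - 1548253 = -4614317/(2753283*(-1/1878244)) - 1548253 = -4614317/(-2753283/1878244) - 1548253 = -4614317*(-1878244/2753283) - 1548253 = 8666813219348/2753283 - 1548253 = 4404034554749/2753283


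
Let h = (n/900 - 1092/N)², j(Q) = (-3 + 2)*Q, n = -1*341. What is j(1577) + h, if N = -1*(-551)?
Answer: -386440291952519/245916810000 ≈ -1571.4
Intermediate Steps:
n = -341
j(Q) = -Q
N = 551
h = 1370517417481/245916810000 (h = (-341/900 - 1092/551)² = (-1170691/495900)² = 1370517417481/245916810000 ≈ 5.5731)
j(1577) + h = -1*1577 + 1370517417481/245916810000 = -1577 + 1370517417481/245916810000 = -386440291952519/245916810000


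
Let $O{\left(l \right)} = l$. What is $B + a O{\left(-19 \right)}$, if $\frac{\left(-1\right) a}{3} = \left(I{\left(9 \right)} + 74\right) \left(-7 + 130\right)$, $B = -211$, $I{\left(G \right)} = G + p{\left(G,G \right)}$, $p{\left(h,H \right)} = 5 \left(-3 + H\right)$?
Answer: $792032$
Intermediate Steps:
$p{\left(h,H \right)} = -15 + 5 H$
$I{\left(G \right)} = -15 + 6 G$ ($I{\left(G \right)} = G + \left(-15 + 5 G\right) = -15 + 6 G$)
$a = -41697$ ($a = - 3 \left(\left(-15 + 6 \cdot 9\right) + 74\right) \left(-7 + 130\right) = - 3 \left(\left(-15 + 54\right) + 74\right) 123 = - 3 \left(39 + 74\right) 123 = - 3 \cdot 113 \cdot 123 = \left(-3\right) 13899 = -41697$)
$B + a O{\left(-19 \right)} = -211 - -792243 = -211 + 792243 = 792032$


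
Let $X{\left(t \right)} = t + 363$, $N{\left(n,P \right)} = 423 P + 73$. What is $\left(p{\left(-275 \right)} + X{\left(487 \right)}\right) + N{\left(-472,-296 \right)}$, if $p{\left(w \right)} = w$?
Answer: $-124560$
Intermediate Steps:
$N{\left(n,P \right)} = 73 + 423 P$
$X{\left(t \right)} = 363 + t$
$\left(p{\left(-275 \right)} + X{\left(487 \right)}\right) + N{\left(-472,-296 \right)} = \left(-275 + \left(363 + 487\right)\right) + \left(73 + 423 \left(-296\right)\right) = \left(-275 + 850\right) + \left(73 - 125208\right) = 575 - 125135 = -124560$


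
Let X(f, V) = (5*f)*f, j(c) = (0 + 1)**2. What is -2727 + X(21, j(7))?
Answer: -522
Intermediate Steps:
j(c) = 1 (j(c) = 1**2 = 1)
X(f, V) = 5*f**2
-2727 + X(21, j(7)) = -2727 + 5*21**2 = -2727 + 5*441 = -2727 + 2205 = -522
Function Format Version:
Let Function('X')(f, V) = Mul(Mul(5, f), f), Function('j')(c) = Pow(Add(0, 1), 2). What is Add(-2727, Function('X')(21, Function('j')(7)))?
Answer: -522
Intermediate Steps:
Function('j')(c) = 1 (Function('j')(c) = Pow(1, 2) = 1)
Function('X')(f, V) = Mul(5, Pow(f, 2))
Add(-2727, Function('X')(21, Function('j')(7))) = Add(-2727, Mul(5, Pow(21, 2))) = Add(-2727, Mul(5, 441)) = Add(-2727, 2205) = -522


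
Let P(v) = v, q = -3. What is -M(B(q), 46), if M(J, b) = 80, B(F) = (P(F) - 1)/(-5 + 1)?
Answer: -80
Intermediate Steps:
B(F) = ¼ - F/4 (B(F) = (F - 1)/(-5 + 1) = (-1 + F)/(-4) = (-1 + F)*(-¼) = ¼ - F/4)
-M(B(q), 46) = -1*80 = -80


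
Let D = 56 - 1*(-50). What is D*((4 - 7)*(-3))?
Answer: 954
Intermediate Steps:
D = 106 (D = 56 + 50 = 106)
D*((4 - 7)*(-3)) = 106*((4 - 7)*(-3)) = 106*(-3*(-3)) = 106*9 = 954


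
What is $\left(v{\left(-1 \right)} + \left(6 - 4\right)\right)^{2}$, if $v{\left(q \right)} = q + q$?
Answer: $0$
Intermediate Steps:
$v{\left(q \right)} = 2 q$
$\left(v{\left(-1 \right)} + \left(6 - 4\right)\right)^{2} = \left(2 \left(-1\right) + \left(6 - 4\right)\right)^{2} = \left(-2 + 2\right)^{2} = 0^{2} = 0$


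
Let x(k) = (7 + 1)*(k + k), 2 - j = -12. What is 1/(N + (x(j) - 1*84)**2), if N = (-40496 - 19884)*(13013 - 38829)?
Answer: 1/1558789680 ≈ 6.4152e-10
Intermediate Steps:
N = 1558770080 (N = -60380*(-25816) = 1558770080)
j = 14 (j = 2 - 1*(-12) = 2 + 12 = 14)
x(k) = 16*k (x(k) = 8*(2*k) = 16*k)
1/(N + (x(j) - 1*84)**2) = 1/(1558770080 + (16*14 - 1*84)**2) = 1/(1558770080 + (224 - 84)**2) = 1/(1558770080 + 140**2) = 1/(1558770080 + 19600) = 1/1558789680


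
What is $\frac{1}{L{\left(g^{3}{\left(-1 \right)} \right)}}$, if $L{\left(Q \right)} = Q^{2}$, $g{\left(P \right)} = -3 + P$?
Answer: $\frac{1}{4096} \approx 0.00024414$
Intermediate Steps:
$\frac{1}{L{\left(g^{3}{\left(-1 \right)} \right)}} = \frac{1}{\left(\left(-3 - 1\right)^{3}\right)^{2}} = \frac{1}{\left(\left(-4\right)^{3}\right)^{2}} = \frac{1}{\left(-64\right)^{2}} = \frac{1}{4096}$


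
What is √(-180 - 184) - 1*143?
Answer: -143 + 2*I*√91 ≈ -143.0 + 19.079*I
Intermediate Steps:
√(-180 - 184) - 1*143 = √(-364) - 143 = 2*I*√91 - 143 = -143 + 2*I*√91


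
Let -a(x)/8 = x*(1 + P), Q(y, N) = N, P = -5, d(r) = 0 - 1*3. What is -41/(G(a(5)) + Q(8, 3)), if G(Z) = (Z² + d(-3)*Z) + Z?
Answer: -41/25283 ≈ -0.0016216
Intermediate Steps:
d(r) = -3 (d(r) = 0 - 3 = -3)
a(x) = 32*x (a(x) = -8*x*(1 - 5) = -8*x*(-4) = -(-32)*x = 32*x)
G(Z) = Z² - 2*Z (G(Z) = (Z² - 3*Z) + Z = Z² - 2*Z)
-41/(G(a(5)) + Q(8, 3)) = -41/((32*5)*(-2 + 32*5) + 3) = -41/(160*(-2 + 160) + 3) = -41/(160*158 + 3) = -41/(25280 + 3) = -41/25283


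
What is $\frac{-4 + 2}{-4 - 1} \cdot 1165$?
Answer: $466$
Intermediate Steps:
$\frac{-4 + 2}{-4 - 1} \cdot 1165 = - \frac{2}{-5} \cdot 1165 = \left(-2\right) \left(- \frac{1}{5}\right) 1165 = \frac{2}{5} \cdot 1165 = 466$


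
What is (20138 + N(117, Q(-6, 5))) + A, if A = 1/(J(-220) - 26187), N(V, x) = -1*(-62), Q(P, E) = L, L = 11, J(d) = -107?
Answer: 531138799/26294 ≈ 20200.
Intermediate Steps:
Q(P, E) = 11
N(V, x) = 62
A = -1/26294 (A = 1/(-107 - 26187) = 1/(-26294) = -1/26294 ≈ -3.8031e-5)
(20138 + N(117, Q(-6, 5))) + A = (20138 + 62) - 1/26294 = 20200 - 1/26294 = 531138799/26294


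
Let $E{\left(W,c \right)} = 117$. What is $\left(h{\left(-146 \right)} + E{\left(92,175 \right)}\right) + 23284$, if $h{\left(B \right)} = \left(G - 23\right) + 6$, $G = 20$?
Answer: $23404$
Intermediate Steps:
$h{\left(B \right)} = 3$ ($h{\left(B \right)} = \left(20 - 23\right) + 6 = -3 + 6 = 3$)
$\left(h{\left(-146 \right)} + E{\left(92,175 \right)}\right) + 23284 = \left(3 + 117\right) + 23284 = 120 + 23284 = 23404$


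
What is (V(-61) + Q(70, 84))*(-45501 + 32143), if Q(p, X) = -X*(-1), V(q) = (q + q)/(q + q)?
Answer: -1135430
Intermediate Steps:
V(q) = 1 (V(q) = (2*q)/((2*q)) = (2*q)*(1/(2*q)) = 1)
Q(p, X) = X (Q(p, X) = -(-1)*X = X)
(V(-61) + Q(70, 84))*(-45501 + 32143) = (1 + 84)*(-45501 + 32143) = 85*(-13358) = -1135430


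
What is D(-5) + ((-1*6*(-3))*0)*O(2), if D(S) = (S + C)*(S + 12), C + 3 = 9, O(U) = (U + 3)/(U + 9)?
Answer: 7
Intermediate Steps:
O(U) = (3 + U)/(9 + U)
C = 6 (C = -3 + 9 = 6)
D(S) = (6 + S)*(12 + S) (D(S) = (S + 6)*(S + 12) = (6 + S)*(12 + S))
D(-5) + ((-1*6*(-3))*0)*O(2) = (72 + (-5)**2 + 18*(-5)) + ((-1*6*(-3))*0)*((3 + 2)/(9 + 2)) = (72 + 25 - 90) + (-6*(-3)*0)*(5/11) = 7 + (18*0)*((1/11)*5) = 7 + 0*(5/11) = 7 + 0 = 7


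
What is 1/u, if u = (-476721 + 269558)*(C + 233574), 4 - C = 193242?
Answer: -1/8356126768 ≈ -1.1967e-10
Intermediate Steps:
C = -193238 (C = 4 - 1*193242 = 4 - 193242 = -193238)
u = -8356126768 (u = (-476721 + 269558)*(-193238 + 233574) = -207163*40336 = -8356126768)
1/u = 1/(-8356126768) = -1/8356126768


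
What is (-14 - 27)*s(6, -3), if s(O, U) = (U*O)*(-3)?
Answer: -2214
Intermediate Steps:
s(O, U) = -3*O*U (s(O, U) = (O*U)*(-3) = -3*O*U)
(-14 - 27)*s(6, -3) = (-14 - 27)*(-3*6*(-3)) = -41*54 = -2214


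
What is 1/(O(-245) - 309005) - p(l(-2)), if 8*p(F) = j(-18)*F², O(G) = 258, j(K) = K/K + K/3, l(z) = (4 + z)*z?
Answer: 3087469/308747 ≈ 10.000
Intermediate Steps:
l(z) = z*(4 + z)
j(K) = 1 + K/3 (j(K) = 1 + K*(⅓) = 1 + K/3)
p(F) = -5*F²/8 (p(F) = ((1 + (⅓)*(-18))*F²)/8 = ((1 - 6)*F²)/8 = (-5*F²)/8 = -5*F²/8)
1/(O(-245) - 309005) - p(l(-2)) = 1/(258 - 309005) - (-5)*(-2*(4 - 2))²/8 = 1/(-308747) - (-5)*(-2*2)²/8 = -1/308747 - (-5)*(-4)²/8 = -1/308747 - (-5)*16/8 = -1/308747 - 1*(-10) = -1/308747 + 10 = 3087469/308747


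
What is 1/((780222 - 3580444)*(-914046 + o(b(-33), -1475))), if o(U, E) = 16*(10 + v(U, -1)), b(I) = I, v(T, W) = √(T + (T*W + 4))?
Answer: 1/2558994075588 ≈ 3.9078e-13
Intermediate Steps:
v(T, W) = √(4 + T + T*W) (v(T, W) = √(T + (4 + T*W)) = √(4 + T + T*W))
o(U, E) = 192 (o(U, E) = 16*(10 + √(4 + U + U*(-1))) = 16*(10 + √(4 + U - U)) = 16*(10 + √4) = 16*(10 + 2) = 16*12 = 192)
1/((780222 - 3580444)*(-914046 + o(b(-33), -1475))) = 1/((780222 - 3580444)*(-914046 + 192)) = 1/(-2800222*(-913854)) = 1/2558994075588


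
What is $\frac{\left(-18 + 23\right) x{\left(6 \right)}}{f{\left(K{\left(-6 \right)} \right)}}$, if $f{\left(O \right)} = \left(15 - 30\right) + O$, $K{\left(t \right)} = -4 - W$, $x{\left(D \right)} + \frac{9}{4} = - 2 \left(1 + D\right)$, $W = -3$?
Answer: $\frac{325}{64} \approx 5.0781$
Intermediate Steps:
$x{\left(D \right)} = - \frac{17}{4} - 2 D$ ($x{\left(D \right)} = - \frac{9}{4} - 2 \left(1 + D\right) = - \frac{9}{4} - \left(2 + 2 D\right) = - \frac{17}{4} - 2 D$)
$K{\left(t \right)} = -1$ ($K{\left(t \right)} = -4 - -3 = -4 + 3 = -1$)
$f{\left(O \right)} = -15 + O$
$\frac{\left(-18 + 23\right) x{\left(6 \right)}}{f{\left(K{\left(-6 \right)} \right)}} = \frac{\left(-18 + 23\right) \left(- \frac{17}{4} - 12\right)}{-15 - 1} = \frac{5 \left(- \frac{17}{4} - 12\right)}{-16} = 5 \left(- \frac{65}{4}\right) \left(- \frac{1}{16}\right) = \left(- \frac{325}{4}\right) \left(- \frac{1}{16}\right) = \frac{325}{64}$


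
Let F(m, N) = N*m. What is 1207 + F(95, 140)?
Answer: 14507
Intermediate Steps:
1207 + F(95, 140) = 1207 + 140*95 = 1207 + 13300 = 14507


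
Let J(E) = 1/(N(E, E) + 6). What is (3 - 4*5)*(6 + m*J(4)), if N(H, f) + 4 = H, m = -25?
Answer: -187/6 ≈ -31.167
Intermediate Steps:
N(H, f) = -4 + H
J(E) = 1/(2 + E) (J(E) = 1/((-4 + E) + 6) = 1/(2 + E))
(3 - 4*5)*(6 + m*J(4)) = (3 - 4*5)*(6 - 25/(2 + 4)) = (3 - 20)*(6 - 25/6) = -17*(6 - 25*⅙) = -17*(6 - 25/6) = -17*11/6 = -187/6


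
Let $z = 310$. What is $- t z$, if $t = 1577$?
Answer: $-488870$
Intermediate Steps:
$- t z = \left(-1\right) 1577 \cdot 310 = \left(-1577\right) 310 = -488870$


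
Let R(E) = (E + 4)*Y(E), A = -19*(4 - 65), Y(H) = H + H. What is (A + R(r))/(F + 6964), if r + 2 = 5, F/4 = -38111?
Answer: -1201/145480 ≈ -0.0082554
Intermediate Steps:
F = -152444 (F = 4*(-38111) = -152444)
r = 3 (r = -2 + 5 = 3)
Y(H) = 2*H
A = 1159 (A = -19*(-61) = 1159)
R(E) = 2*E*(4 + E) (R(E) = (E + 4)*(2*E) = (4 + E)*(2*E) = 2*E*(4 + E))
(A + R(r))/(F + 6964) = (1159 + 2*3*(4 + 3))/(-152444 + 6964) = (1159 + 2*3*7)/(-145480) = (1159 + 42)*(-1/145480) = 1201*(-1/145480) = -1201/145480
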